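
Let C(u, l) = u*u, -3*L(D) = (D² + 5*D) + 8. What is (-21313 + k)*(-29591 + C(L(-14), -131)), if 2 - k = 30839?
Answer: 12952130450/9 ≈ 1.4391e+9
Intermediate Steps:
k = -30837 (k = 2 - 1*30839 = 2 - 30839 = -30837)
L(D) = -8/3 - 5*D/3 - D²/3 (L(D) = -((D² + 5*D) + 8)/3 = -(8 + D² + 5*D)/3 = -8/3 - 5*D/3 - D²/3)
C(u, l) = u²
(-21313 + k)*(-29591 + C(L(-14), -131)) = (-21313 - 30837)*(-29591 + (-8/3 - 5/3*(-14) - ⅓*(-14)²)²) = -52150*(-29591 + (-8/3 + 70/3 - ⅓*196)²) = -52150*(-29591 + (-8/3 + 70/3 - 196/3)²) = -52150*(-29591 + (-134/3)²) = -52150*(-29591 + 17956/9) = -52150*(-248363/9) = 12952130450/9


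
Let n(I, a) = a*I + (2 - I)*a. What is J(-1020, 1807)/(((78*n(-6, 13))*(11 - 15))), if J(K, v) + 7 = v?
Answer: -75/338 ≈ -0.22189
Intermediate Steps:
J(K, v) = -7 + v
n(I, a) = I*a + a*(2 - I)
J(-1020, 1807)/(((78*n(-6, 13))*(11 - 15))) = (-7 + 1807)/(((78*(2*13))*(11 - 15))) = 1800/(((78*26)*(-4))) = 1800/((2028*(-4))) = 1800/(-8112) = 1800*(-1/8112) = -75/338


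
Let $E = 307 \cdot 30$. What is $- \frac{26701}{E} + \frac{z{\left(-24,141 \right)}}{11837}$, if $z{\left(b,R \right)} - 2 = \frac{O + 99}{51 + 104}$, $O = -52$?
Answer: $- \frac{1399599179}{482797410} \approx -2.8989$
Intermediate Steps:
$z{\left(b,R \right)} = \frac{357}{155}$ ($z{\left(b,R \right)} = 2 + \frac{-52 + 99}{51 + 104} = 2 + \frac{47}{155} = \frac{357}{155}$)
$E = 9210$
$- \frac{26701}{E} + \frac{z{\left(-24,141 \right)}}{11837} = - \frac{26701}{9210} + \frac{357}{155 \cdot 11837} = \left(-26701\right) \frac{1}{9210} + \frac{357}{155} \cdot \frac{1}{11837} = - \frac{26701}{9210} + \frac{51}{262105} = - \frac{1399599179}{482797410}$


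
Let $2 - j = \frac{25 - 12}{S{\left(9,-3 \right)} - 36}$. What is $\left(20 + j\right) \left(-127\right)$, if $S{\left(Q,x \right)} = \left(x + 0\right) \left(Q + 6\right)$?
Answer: $- \frac{227965}{81} \approx -2814.4$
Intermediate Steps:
$S{\left(Q,x \right)} = x \left(6 + Q\right)$
$j = \frac{175}{81}$ ($j = 2 - \frac{25 - 12}{- 3 \left(6 + 9\right) - 36} = 2 - \frac{13}{\left(-3\right) 15 - 36} = 2 - \frac{13}{-45 - 36} = 2 - \frac{13}{-81} = 2 - 13 \left(- \frac{1}{81}\right) = 2 - - \frac{13}{81} = 2 + \frac{13}{81} = \frac{175}{81} \approx 2.1605$)
$\left(20 + j\right) \left(-127\right) = \left(20 + \frac{175}{81}\right) \left(-127\right) = \frac{1795}{81} \left(-127\right) = - \frac{227965}{81}$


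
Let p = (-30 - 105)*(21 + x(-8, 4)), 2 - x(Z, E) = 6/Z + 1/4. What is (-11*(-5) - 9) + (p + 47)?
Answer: -6159/2 ≈ -3079.5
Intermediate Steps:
x(Z, E) = 7/4 - 6/Z (x(Z, E) = 2 - (6/Z + 1/4) = 2 - (6/Z + 1*(¼)) = 2 - (6/Z + ¼) = 2 - (¼ + 6/Z) = 2 + (-¼ - 6/Z) = 7/4 - 6/Z)
p = -6345/2 (p = (-30 - 105)*(21 + (7/4 - 6/(-8))) = -135*(21 + (7/4 - 6*(-⅛))) = -135*(21 + (7/4 + ¾)) = -135*(21 + 5/2) = -135*47/2 = -6345/2 ≈ -3172.5)
(-11*(-5) - 9) + (p + 47) = (-11*(-5) - 9) + (-6345/2 + 47) = (55 - 9) - 6251/2 = 46 - 6251/2 = -6159/2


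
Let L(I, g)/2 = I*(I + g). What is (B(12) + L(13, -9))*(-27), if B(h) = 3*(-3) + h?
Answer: -2889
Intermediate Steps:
L(I, g) = 2*I*(I + g) (L(I, g) = 2*(I*(I + g)) = 2*I*(I + g))
B(h) = -9 + h
(B(12) + L(13, -9))*(-27) = ((-9 + 12) + 2*13*(13 - 9))*(-27) = (3 + 2*13*4)*(-27) = (3 + 104)*(-27) = 107*(-27) = -2889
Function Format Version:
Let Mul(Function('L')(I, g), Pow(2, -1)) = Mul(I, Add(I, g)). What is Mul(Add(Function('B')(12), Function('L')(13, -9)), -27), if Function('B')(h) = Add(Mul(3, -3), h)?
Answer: -2889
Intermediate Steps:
Function('L')(I, g) = Mul(2, I, Add(I, g)) (Function('L')(I, g) = Mul(2, Mul(I, Add(I, g))) = Mul(2, I, Add(I, g)))
Function('B')(h) = Add(-9, h)
Mul(Add(Function('B')(12), Function('L')(13, -9)), -27) = Mul(Add(Add(-9, 12), Mul(2, 13, Add(13, -9))), -27) = Mul(Add(3, Mul(2, 13, 4)), -27) = Mul(Add(3, 104), -27) = Mul(107, -27) = -2889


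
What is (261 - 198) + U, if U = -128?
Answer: -65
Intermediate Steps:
(261 - 198) + U = (261 - 198) - 128 = 63 - 128 = -65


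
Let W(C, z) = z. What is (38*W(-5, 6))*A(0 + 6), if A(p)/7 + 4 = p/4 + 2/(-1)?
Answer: -7182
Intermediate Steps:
A(p) = -42 + 7*p/4 (A(p) = -28 + 7*(p/4 + 2/(-1)) = -28 + 7*(p*(¼) + 2*(-1)) = -28 + 7*(p/4 - 2) = -28 + 7*(-2 + p/4) = -28 + (-14 + 7*p/4) = -42 + 7*p/4)
(38*W(-5, 6))*A(0 + 6) = (38*6)*(-42 + 7*(0 + 6)/4) = 228*(-42 + (7/4)*6) = 228*(-42 + 21/2) = 228*(-63/2) = -7182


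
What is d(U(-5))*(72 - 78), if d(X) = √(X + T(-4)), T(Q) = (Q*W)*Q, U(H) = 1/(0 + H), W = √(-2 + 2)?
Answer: -6*I*√5/5 ≈ -2.6833*I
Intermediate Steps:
W = 0 (W = √0 = 0)
U(H) = 1/H
T(Q) = 0 (T(Q) = (Q*0)*Q = 0*Q = 0)
d(X) = √X (d(X) = √(X + 0) = √X)
d(U(-5))*(72 - 78) = √(1/(-5))*(72 - 78) = √(-⅕)*(-6) = (I*√5/5)*(-6) = -6*I*√5/5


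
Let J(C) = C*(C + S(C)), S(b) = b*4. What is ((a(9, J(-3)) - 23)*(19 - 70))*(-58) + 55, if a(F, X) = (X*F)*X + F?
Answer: 53868193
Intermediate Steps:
S(b) = 4*b
J(C) = 5*C² (J(C) = C*(C + 4*C) = C*(5*C) = 5*C²)
a(F, X) = F + F*X² (a(F, X) = (F*X)*X + F = F*X² + F = F + F*X²)
((a(9, J(-3)) - 23)*(19 - 70))*(-58) + 55 = ((9*(1 + (5*(-3)²)²) - 23)*(19 - 70))*(-58) + 55 = ((9*(1 + (5*9)²) - 23)*(-51))*(-58) + 55 = ((9*(1 + 45²) - 23)*(-51))*(-58) + 55 = ((9*(1 + 2025) - 23)*(-51))*(-58) + 55 = ((9*2026 - 23)*(-51))*(-58) + 55 = ((18234 - 23)*(-51))*(-58) + 55 = (18211*(-51))*(-58) + 55 = -928761*(-58) + 55 = 53868138 + 55 = 53868193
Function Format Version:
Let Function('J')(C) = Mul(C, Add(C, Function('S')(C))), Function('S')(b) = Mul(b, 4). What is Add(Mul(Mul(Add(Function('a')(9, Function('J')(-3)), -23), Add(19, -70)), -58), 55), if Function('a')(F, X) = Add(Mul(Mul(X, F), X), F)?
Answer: 53868193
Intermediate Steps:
Function('S')(b) = Mul(4, b)
Function('J')(C) = Mul(5, Pow(C, 2)) (Function('J')(C) = Mul(C, Add(C, Mul(4, C))) = Mul(C, Mul(5, C)) = Mul(5, Pow(C, 2)))
Function('a')(F, X) = Add(F, Mul(F, Pow(X, 2))) (Function('a')(F, X) = Add(Mul(Mul(F, X), X), F) = Add(Mul(F, Pow(X, 2)), F) = Add(F, Mul(F, Pow(X, 2))))
Add(Mul(Mul(Add(Function('a')(9, Function('J')(-3)), -23), Add(19, -70)), -58), 55) = Add(Mul(Mul(Add(Mul(9, Add(1, Pow(Mul(5, Pow(-3, 2)), 2))), -23), Add(19, -70)), -58), 55) = Add(Mul(Mul(Add(Mul(9, Add(1, Pow(Mul(5, 9), 2))), -23), -51), -58), 55) = Add(Mul(Mul(Add(Mul(9, Add(1, Pow(45, 2))), -23), -51), -58), 55) = Add(Mul(Mul(Add(Mul(9, Add(1, 2025)), -23), -51), -58), 55) = Add(Mul(Mul(Add(Mul(9, 2026), -23), -51), -58), 55) = Add(Mul(Mul(Add(18234, -23), -51), -58), 55) = Add(Mul(Mul(18211, -51), -58), 55) = Add(Mul(-928761, -58), 55) = Add(53868138, 55) = 53868193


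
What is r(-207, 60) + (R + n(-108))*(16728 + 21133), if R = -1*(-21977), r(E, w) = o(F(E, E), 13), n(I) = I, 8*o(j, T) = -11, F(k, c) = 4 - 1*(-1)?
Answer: 6623857661/8 ≈ 8.2798e+8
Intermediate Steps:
F(k, c) = 5 (F(k, c) = 4 + 1 = 5)
o(j, T) = -11/8 (o(j, T) = (⅛)*(-11) = -11/8)
r(E, w) = -11/8
R = 21977
r(-207, 60) + (R + n(-108))*(16728 + 21133) = -11/8 + (21977 - 108)*(16728 + 21133) = -11/8 + 21869*37861 = -11/8 + 827982209 = 6623857661/8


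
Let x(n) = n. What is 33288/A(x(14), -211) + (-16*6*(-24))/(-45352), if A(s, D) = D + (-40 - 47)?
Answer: -94397748/844681 ≈ -111.76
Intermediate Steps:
A(s, D) = -87 + D (A(s, D) = D - 87 = -87 + D)
33288/A(x(14), -211) + (-16*6*(-24))/(-45352) = 33288/(-87 - 211) + (-16*6*(-24))/(-45352) = 33288/(-298) - 96*(-24)*(-1/45352) = 33288*(-1/298) + 2304*(-1/45352) = -16644/149 - 288/5669 = -94397748/844681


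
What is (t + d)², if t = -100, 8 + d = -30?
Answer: 19044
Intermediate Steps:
d = -38 (d = -8 - 30 = -38)
(t + d)² = (-100 - 38)² = (-138)² = 19044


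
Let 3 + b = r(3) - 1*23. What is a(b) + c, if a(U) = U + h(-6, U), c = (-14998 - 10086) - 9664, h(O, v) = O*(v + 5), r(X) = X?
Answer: -34663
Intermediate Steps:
h(O, v) = O*(5 + v)
b = -23 (b = -3 + (3 - 1*23) = -3 + (3 - 23) = -3 - 20 = -23)
c = -34748 (c = -25084 - 9664 = -34748)
a(U) = -30 - 5*U (a(U) = U - 6*(5 + U) = U + (-30 - 6*U) = -30 - 5*U)
a(b) + c = (-30 - 5*(-23)) - 34748 = (-30 + 115) - 34748 = 85 - 34748 = -34663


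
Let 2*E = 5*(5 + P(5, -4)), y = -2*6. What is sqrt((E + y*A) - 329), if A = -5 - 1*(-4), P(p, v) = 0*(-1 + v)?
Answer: I*sqrt(1218)/2 ≈ 17.45*I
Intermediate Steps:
P(p, v) = 0
A = -1 (A = -5 + 4 = -1)
y = -12
E = 25/2 (E = (5*(5 + 0))/2 = (5*5)/2 = (1/2)*25 = 25/2 ≈ 12.500)
sqrt((E + y*A) - 329) = sqrt((25/2 - 12*(-1)) - 329) = sqrt((25/2 + 12) - 329) = sqrt(49/2 - 329) = sqrt(-609/2) = I*sqrt(1218)/2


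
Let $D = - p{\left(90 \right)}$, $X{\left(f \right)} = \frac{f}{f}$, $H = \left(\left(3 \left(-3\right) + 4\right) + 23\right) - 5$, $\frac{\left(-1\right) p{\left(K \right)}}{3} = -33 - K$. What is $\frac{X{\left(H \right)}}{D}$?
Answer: $- \frac{1}{369} \approx -0.00271$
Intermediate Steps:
$p{\left(K \right)} = 99 + 3 K$ ($p{\left(K \right)} = - 3 \left(-33 - K\right) = 99 + 3 K$)
$H = 13$ ($H = \left(\left(-9 + 4\right) + 23\right) - 5 = \left(-5 + 23\right) - 5 = 18 - 5 = 13$)
$X{\left(f \right)} = 1$
$D = -369$ ($D = - (99 + 3 \cdot 90) = - (99 + 270) = \left(-1\right) 369 = -369$)
$\frac{X{\left(H \right)}}{D} = 1 \frac{1}{-369} = 1 \left(- \frac{1}{369}\right) = - \frac{1}{369}$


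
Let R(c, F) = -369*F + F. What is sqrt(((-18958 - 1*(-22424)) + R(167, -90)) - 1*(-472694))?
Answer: 4*sqrt(31830) ≈ 713.64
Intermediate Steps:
R(c, F) = -368*F
sqrt(((-18958 - 1*(-22424)) + R(167, -90)) - 1*(-472694)) = sqrt(((-18958 - 1*(-22424)) - 368*(-90)) - 1*(-472694)) = sqrt(((-18958 + 22424) + 33120) + 472694) = sqrt((3466 + 33120) + 472694) = sqrt(36586 + 472694) = sqrt(509280) = 4*sqrt(31830)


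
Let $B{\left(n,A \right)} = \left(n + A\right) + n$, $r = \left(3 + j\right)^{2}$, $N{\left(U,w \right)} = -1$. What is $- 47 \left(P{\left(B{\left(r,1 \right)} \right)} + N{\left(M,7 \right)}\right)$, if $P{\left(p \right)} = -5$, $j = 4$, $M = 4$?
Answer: $282$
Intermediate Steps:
$r = 49$ ($r = \left(3 + 4\right)^{2} = 7^{2} = 49$)
$B{\left(n,A \right)} = A + 2 n$ ($B{\left(n,A \right)} = \left(A + n\right) + n = A + 2 n$)
$- 47 \left(P{\left(B{\left(r,1 \right)} \right)} + N{\left(M,7 \right)}\right) = - 47 \left(-5 - 1\right) = \left(-47\right) \left(-6\right) = 282$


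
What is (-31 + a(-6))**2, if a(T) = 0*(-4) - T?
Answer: 625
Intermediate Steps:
a(T) = -T (a(T) = 0 - T = -T)
(-31 + a(-6))**2 = (-31 - 1*(-6))**2 = (-31 + 6)**2 = (-25)**2 = 625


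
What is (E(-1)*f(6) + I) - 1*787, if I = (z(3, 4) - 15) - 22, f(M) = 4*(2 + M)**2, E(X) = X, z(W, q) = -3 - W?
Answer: -1086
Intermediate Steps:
I = -43 (I = ((-3 - 1*3) - 15) - 22 = ((-3 - 3) - 15) - 22 = (-6 - 15) - 22 = -21 - 22 = -43)
(E(-1)*f(6) + I) - 1*787 = (-4*(2 + 6)**2 - 43) - 1*787 = (-4*8**2 - 43) - 787 = (-4*64 - 43) - 787 = (-1*256 - 43) - 787 = (-256 - 43) - 787 = -299 - 787 = -1086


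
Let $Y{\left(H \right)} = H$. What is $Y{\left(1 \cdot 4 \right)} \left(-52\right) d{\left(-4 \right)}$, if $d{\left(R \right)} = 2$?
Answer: $-416$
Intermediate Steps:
$Y{\left(1 \cdot 4 \right)} \left(-52\right) d{\left(-4 \right)} = 1 \cdot 4 \left(-52\right) 2 = 4 \left(-52\right) 2 = \left(-208\right) 2 = -416$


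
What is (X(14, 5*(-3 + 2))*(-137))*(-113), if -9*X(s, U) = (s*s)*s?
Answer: -42479864/9 ≈ -4.7200e+6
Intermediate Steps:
X(s, U) = -s³/9 (X(s, U) = -s*s*s/9 = -s²*s/9 = -s³/9)
(X(14, 5*(-3 + 2))*(-137))*(-113) = (-⅑*14³*(-137))*(-113) = (-⅑*2744*(-137))*(-113) = -2744/9*(-137)*(-113) = (375928/9)*(-113) = -42479864/9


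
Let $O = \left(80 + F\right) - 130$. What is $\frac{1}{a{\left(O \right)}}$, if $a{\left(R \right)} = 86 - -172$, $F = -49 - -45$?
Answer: $\frac{1}{258} \approx 0.003876$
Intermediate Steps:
$F = -4$ ($F = -49 + 45 = -4$)
$O = -54$ ($O = \left(80 - 4\right) - 130 = 76 - 130 = -54$)
$a{\left(R \right)} = 258$ ($a{\left(R \right)} = 86 + 172 = 258$)
$\frac{1}{a{\left(O \right)}} = \frac{1}{258}$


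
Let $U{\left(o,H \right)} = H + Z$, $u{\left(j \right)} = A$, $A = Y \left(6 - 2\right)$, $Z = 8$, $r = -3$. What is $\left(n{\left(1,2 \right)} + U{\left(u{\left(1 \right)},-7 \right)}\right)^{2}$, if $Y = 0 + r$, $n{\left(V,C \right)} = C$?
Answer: $9$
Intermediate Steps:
$Y = -3$ ($Y = 0 - 3 = -3$)
$A = -12$ ($A = - 3 \left(6 - 2\right) = \left(-3\right) 4 = -12$)
$u{\left(j \right)} = -12$
$U{\left(o,H \right)} = 8 + H$ ($U{\left(o,H \right)} = H + 8 = 8 + H$)
$\left(n{\left(1,2 \right)} + U{\left(u{\left(1 \right)},-7 \right)}\right)^{2} = \left(2 + \left(8 - 7\right)\right)^{2} = \left(2 + 1\right)^{2} = 3^{2} = 9$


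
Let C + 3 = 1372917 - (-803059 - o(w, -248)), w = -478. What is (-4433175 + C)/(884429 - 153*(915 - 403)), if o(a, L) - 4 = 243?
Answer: -72805/26003 ≈ -2.7999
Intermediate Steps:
o(a, L) = 247 (o(a, L) = 4 + 243 = 247)
C = 2176220 (C = -3 + (1372917 - (-803059 - 1*247)) = -3 + (1372917 - (-803059 - 247)) = -3 + (1372917 - 1*(-803306)) = -3 + (1372917 + 803306) = -3 + 2176223 = 2176220)
(-4433175 + C)/(884429 - 153*(915 - 403)) = (-4433175 + 2176220)/(884429 - 153*(915 - 403)) = -2256955/(884429 - 153*512) = -2256955/(884429 - 78336) = -2256955/806093 = -2256955*1/806093 = -72805/26003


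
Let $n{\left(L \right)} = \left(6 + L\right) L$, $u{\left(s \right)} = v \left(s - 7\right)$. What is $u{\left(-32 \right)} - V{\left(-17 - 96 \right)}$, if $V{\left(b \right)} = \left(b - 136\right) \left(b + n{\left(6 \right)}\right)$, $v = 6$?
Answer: $-10443$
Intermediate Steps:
$u{\left(s \right)} = -42 + 6 s$ ($u{\left(s \right)} = 6 \left(s - 7\right) = 6 \left(-7 + s\right) = -42 + 6 s$)
$n{\left(L \right)} = L \left(6 + L\right)$
$V{\left(b \right)} = \left(-136 + b\right) \left(72 + b\right)$ ($V{\left(b \right)} = \left(b - 136\right) \left(b + 6 \left(6 + 6\right)\right) = \left(-136 + b\right) \left(b + 6 \cdot 12\right) = \left(-136 + b\right) \left(b + 72\right) = \left(-136 + b\right) \left(72 + b\right)$)
$u{\left(-32 \right)} - V{\left(-17 - 96 \right)} = \left(-42 + 6 \left(-32\right)\right) - \left(-9792 + \left(-17 - 96\right)^{2} - 64 \left(-17 - 96\right)\right) = \left(-42 - 192\right) - \left(-9792 + \left(-17 - 96\right)^{2} - 64 \left(-17 - 96\right)\right) = -234 - \left(-9792 + \left(-113\right)^{2} - -7232\right) = -234 - \left(-9792 + 12769 + 7232\right) = -234 - 10209 = -10443$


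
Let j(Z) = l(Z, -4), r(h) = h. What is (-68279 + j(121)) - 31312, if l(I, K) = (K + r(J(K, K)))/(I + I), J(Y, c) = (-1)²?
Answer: -24101025/242 ≈ -99591.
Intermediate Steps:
J(Y, c) = 1
l(I, K) = (1 + K)/(2*I) (l(I, K) = (K + 1)/(I + I) = (1 + K)/((2*I)) = (1 + K)*(1/(2*I)) = (1 + K)/(2*I))
j(Z) = -3/(2*Z) (j(Z) = (1 - 4)/(2*Z) = (½)*(-3)/Z = -3/(2*Z))
(-68279 + j(121)) - 31312 = (-68279 - 3/2/121) - 31312 = (-68279 - 3/2*1/121) - 31312 = (-68279 - 3/242) - 31312 = -16523521/242 - 31312 = -24101025/242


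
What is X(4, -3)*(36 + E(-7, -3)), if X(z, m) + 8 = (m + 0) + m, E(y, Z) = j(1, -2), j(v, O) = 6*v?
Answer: -588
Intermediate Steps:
E(y, Z) = 6 (E(y, Z) = 6*1 = 6)
X(z, m) = -8 + 2*m (X(z, m) = -8 + ((m + 0) + m) = -8 + (m + m) = -8 + 2*m)
X(4, -3)*(36 + E(-7, -3)) = (-8 + 2*(-3))*(36 + 6) = (-8 - 6)*42 = -14*42 = -588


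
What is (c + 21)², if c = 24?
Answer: 2025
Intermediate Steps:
(c + 21)² = (24 + 21)² = 45² = 2025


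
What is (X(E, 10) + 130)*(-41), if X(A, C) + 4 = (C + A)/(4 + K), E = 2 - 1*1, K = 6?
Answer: -52111/10 ≈ -5211.1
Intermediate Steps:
E = 1 (E = 2 - 1 = 1)
X(A, C) = -4 + A/10 + C/10 (X(A, C) = -4 + (C + A)/(4 + 6) = -4 + (A + C)/10 = -4 + (A + C)*(⅒) = -4 + (A/10 + C/10) = -4 + A/10 + C/10)
(X(E, 10) + 130)*(-41) = ((-4 + (⅒)*1 + (⅒)*10) + 130)*(-41) = ((-4 + ⅒ + 1) + 130)*(-41) = (-29/10 + 130)*(-41) = (1271/10)*(-41) = -52111/10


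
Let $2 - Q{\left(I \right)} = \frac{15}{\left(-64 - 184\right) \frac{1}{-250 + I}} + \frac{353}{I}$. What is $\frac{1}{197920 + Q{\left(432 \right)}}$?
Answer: $\frac{13392}{2650707901} \approx 5.0522 \cdot 10^{-6}$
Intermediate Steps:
$Q{\left(I \right)} = - \frac{1627}{124} - \frac{353}{I} + \frac{15 I}{248}$ ($Q{\left(I \right)} = 2 - \left(\frac{15}{\left(-64 - 184\right) \frac{1}{-250 + I}} + \frac{353}{I}\right) = 2 - \left(\frac{15}{\left(-248\right) \frac{1}{-250 + I}} + \frac{353}{I}\right) = 2 - \left(15 \left(\frac{125}{124} - \frac{I}{248}\right) + \frac{353}{I}\right) = 2 - \left(\left(\frac{1875}{124} - \frac{15 I}{248}\right) + \frac{353}{I}\right) = 2 - \left(\frac{1875}{124} + \frac{353}{I} - \frac{15 I}{248}\right) = - \frac{1627}{124} - \frac{353}{I} + \frac{15 I}{248}$)
$\frac{1}{197920 + Q{\left(432 \right)}} = \frac{1}{197920 + \frac{-87544 + 432 \left(-3254 + 15 \cdot 432\right)}{248 \cdot 432}} = \frac{1}{197920 + \frac{1}{248} \cdot \frac{1}{432} \left(-87544 + 432 \left(-3254 + 6480\right)\right)} = \frac{1}{197920 + \frac{1}{248} \cdot \frac{1}{432} \left(-87544 + 432 \cdot 3226\right)} = \frac{1}{197920 + \frac{1}{248} \cdot \frac{1}{432} \left(-87544 + 1393632\right)} = \frac{1}{197920 + \frac{1}{248} \cdot \frac{1}{432} \cdot 1306088} = \frac{1}{197920 + \frac{163261}{13392}} = \frac{1}{\frac{2650707901}{13392}} = \frac{13392}{2650707901}$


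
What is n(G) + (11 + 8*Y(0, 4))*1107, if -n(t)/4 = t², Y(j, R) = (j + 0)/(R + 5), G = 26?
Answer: 9473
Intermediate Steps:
Y(j, R) = j/(5 + R)
n(t) = -4*t²
n(G) + (11 + 8*Y(0, 4))*1107 = -4*26² + (11 + 8*(0/(5 + 4)))*1107 = -4*676 + (11 + 8*(0/9))*1107 = -2704 + (11 + 8*(0*(⅑)))*1107 = -2704 + (11 + 8*0)*1107 = -2704 + (11 + 0)*1107 = -2704 + 11*1107 = -2704 + 12177 = 9473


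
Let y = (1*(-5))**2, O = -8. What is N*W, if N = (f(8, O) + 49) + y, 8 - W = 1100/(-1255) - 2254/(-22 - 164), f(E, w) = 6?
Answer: -6053840/23343 ≈ -259.34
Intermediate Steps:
y = 25 (y = (-5)**2 = 25)
W = -75673/23343 (W = 8 - (1100/(-1255) - 2254/(-22 - 164)) = 8 - (1100*(-1/1255) - 2254/(-186)) = 8 - (-220/251 - 2254*(-1/186)) = 8 - (-220/251 + 1127/93) = 8 - 1*262417/23343 = 8 - 262417/23343 = -75673/23343 ≈ -3.2418)
N = 80 (N = (6 + 49) + 25 = 55 + 25 = 80)
N*W = 80*(-75673/23343) = -6053840/23343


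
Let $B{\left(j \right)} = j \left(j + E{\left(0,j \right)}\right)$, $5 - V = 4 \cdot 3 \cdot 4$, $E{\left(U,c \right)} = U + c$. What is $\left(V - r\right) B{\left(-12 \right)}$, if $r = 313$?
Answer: $-102528$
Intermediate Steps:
$V = -43$ ($V = 5 - 4 \cdot 3 \cdot 4 = 5 - 12 \cdot 4 = 5 - 48 = -43$)
$B{\left(j \right)} = 2 j^{2}$ ($B{\left(j \right)} = j \left(j + \left(0 + j\right)\right) = j \left(j + j\right) = j 2 j = 2 j^{2}$)
$\left(V - r\right) B{\left(-12 \right)} = \left(-43 - 313\right) 2 \left(-12\right)^{2} = \left(-43 - 313\right) 2 \cdot 144 = \left(-356\right) 288 = -102528$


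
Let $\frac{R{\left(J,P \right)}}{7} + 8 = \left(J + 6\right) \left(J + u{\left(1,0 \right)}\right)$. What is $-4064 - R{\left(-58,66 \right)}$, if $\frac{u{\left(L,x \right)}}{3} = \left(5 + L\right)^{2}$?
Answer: $14192$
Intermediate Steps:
$u{\left(L,x \right)} = 3 \left(5 + L\right)^{2}$
$R{\left(J,P \right)} = -56 + 7 \left(6 + J\right) \left(108 + J\right)$ ($R{\left(J,P \right)} = -56 + 7 \left(J + 6\right) \left(J + 3 \left(5 + 1\right)^{2}\right) = -56 + 7 \left(6 + J\right) \left(J + 3 \cdot 6^{2}\right) = -56 + 7 \left(6 + J\right) \left(J + 3 \cdot 36\right) = -56 + 7 \left(6 + J\right) \left(J + 108\right) = -56 + 7 \left(6 + J\right) \left(108 + J\right)$)
$-4064 - R{\left(-58,66 \right)} = -4064 - \left(4480 + 7 \left(-58\right)^{2} + 798 \left(-58\right)\right) = -4064 - \left(4480 + 7 \cdot 3364 - 46284\right) = -4064 - \left(4480 + 23548 - 46284\right) = -4064 - -18256 = -4064 + 18256 = 14192$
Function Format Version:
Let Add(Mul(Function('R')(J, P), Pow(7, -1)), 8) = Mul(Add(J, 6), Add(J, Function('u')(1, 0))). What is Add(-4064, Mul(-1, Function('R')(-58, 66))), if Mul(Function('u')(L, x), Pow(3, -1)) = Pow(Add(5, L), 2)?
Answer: 14192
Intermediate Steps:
Function('u')(L, x) = Mul(3, Pow(Add(5, L), 2))
Function('R')(J, P) = Add(-56, Mul(7, Add(6, J), Add(108, J))) (Function('R')(J, P) = Add(-56, Mul(7, Mul(Add(J, 6), Add(J, Mul(3, Pow(Add(5, 1), 2)))))) = Add(-56, Mul(7, Mul(Add(6, J), Add(J, Mul(3, Pow(6, 2)))))) = Add(-56, Mul(7, Mul(Add(6, J), Add(J, Mul(3, 36))))) = Add(-56, Mul(7, Mul(Add(6, J), Add(J, 108)))) = Add(-56, Mul(7, Mul(Add(6, J), Add(108, J)))) = Add(-56, Mul(7, Add(6, J), Add(108, J))))
Add(-4064, Mul(-1, Function('R')(-58, 66))) = Add(-4064, Mul(-1, Add(4480, Mul(7, Pow(-58, 2)), Mul(798, -58)))) = Add(-4064, Mul(-1, Add(4480, Mul(7, 3364), -46284))) = Add(-4064, Mul(-1, Add(4480, 23548, -46284))) = Add(-4064, Mul(-1, -18256)) = Add(-4064, 18256) = 14192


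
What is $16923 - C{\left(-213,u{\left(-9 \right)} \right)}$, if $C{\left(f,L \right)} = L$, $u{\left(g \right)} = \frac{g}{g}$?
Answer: $16922$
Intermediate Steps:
$u{\left(g \right)} = 1$
$16923 - C{\left(-213,u{\left(-9 \right)} \right)} = 16923 - 1 = 16922$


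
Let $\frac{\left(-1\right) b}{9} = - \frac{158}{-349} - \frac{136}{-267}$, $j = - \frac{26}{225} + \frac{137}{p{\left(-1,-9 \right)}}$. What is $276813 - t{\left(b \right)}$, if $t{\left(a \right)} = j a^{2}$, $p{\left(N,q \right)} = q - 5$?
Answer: $\frac{1874470004783261}{6753500047} \approx 2.7756 \cdot 10^{5}$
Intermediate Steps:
$p{\left(N,q \right)} = -5 + q$ ($p{\left(N,q \right)} = q - 5 = -5 + q$)
$j = - \frac{31189}{3150}$ ($j = - \frac{26}{225} + \frac{137}{-5 - 9} = \left(-26\right) \frac{1}{225} + \frac{137}{-14} = - \frac{26}{225} + 137 \left(- \frac{1}{14}\right) = - \frac{26}{225} - \frac{137}{14} = - \frac{31189}{3150} \approx -9.9013$)
$b = - \frac{268950}{31061}$ ($b = - 9 \left(- \frac{158}{-349} - \frac{136}{-267}\right) = - 9 \left(\left(-158\right) \left(- \frac{1}{349}\right) - - \frac{136}{267}\right) = - 9 \left(\frac{158}{349} + \frac{136}{267}\right) = \left(-9\right) \frac{89650}{93183} = - \frac{268950}{31061} \approx -8.6588$)
$t{\left(a \right)} = - \frac{31189 a^{2}}{3150}$
$276813 - t{\left(b \right)} = 276813 - - \frac{31189 \left(- \frac{268950}{31061}\right)^{2}}{3150} = 276813 - \left(- \frac{31189}{3150}\right) \frac{72334102500}{964785721} = 276813 - - \frac{5013396273050}{6753500047} = 276813 + \frac{5013396273050}{6753500047} = \frac{1874470004783261}{6753500047}$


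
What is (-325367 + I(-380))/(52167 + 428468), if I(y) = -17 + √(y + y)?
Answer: -325384/480635 + 2*I*√190/480635 ≈ -0.67699 + 5.7358e-5*I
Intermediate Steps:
I(y) = -17 + √2*√y (I(y) = -17 + √(2*y) = -17 + √2*√y)
(-325367 + I(-380))/(52167 + 428468) = (-325367 + (-17 + √2*√(-380)))/(52167 + 428468) = (-325367 + (-17 + √2*(2*I*√95)))/480635 = (-325367 + (-17 + 2*I*√190))*(1/480635) = (-325384 + 2*I*√190)*(1/480635) = -325384/480635 + 2*I*√190/480635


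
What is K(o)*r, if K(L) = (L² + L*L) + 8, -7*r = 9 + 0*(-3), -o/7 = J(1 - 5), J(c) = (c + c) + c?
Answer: -127080/7 ≈ -18154.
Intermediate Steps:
J(c) = 3*c (J(c) = 2*c + c = 3*c)
o = 84 (o = -21*(1 - 5) = -21*(-4) = -7*(-12) = 84)
r = -9/7 (r = -(9 + 0*(-3))/7 = -(9 + 0)/7 = -⅐*9 = -9/7 ≈ -1.2857)
K(L) = 8 + 2*L² (K(L) = (L² + L²) + 8 = 2*L² + 8 = 8 + 2*L²)
K(o)*r = (8 + 2*84²)*(-9/7) = (8 + 2*7056)*(-9/7) = (8 + 14112)*(-9/7) = 14120*(-9/7) = -127080/7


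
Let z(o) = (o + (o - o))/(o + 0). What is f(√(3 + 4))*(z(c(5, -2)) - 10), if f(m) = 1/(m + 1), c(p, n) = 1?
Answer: 3/2 - 3*√7/2 ≈ -2.4686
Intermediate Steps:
z(o) = 1 (z(o) = (o + 0)/o = o/o = 1)
f(m) = 1/(1 + m)
f(√(3 + 4))*(z(c(5, -2)) - 10) = (1 - 10)/(1 + √(3 + 4)) = -9/(1 + √7)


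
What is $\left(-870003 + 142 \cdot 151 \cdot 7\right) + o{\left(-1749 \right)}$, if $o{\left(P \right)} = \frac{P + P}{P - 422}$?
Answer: $- \frac{1562918941}{2171} \approx -7.1991 \cdot 10^{5}$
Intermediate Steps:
$o{\left(P \right)} = \frac{2 P}{-422 + P}$
$\left(-870003 + 142 \cdot 151 \cdot 7\right) + o{\left(-1749 \right)} = \left(-870003 + 142 \cdot 151 \cdot 7\right) + 2 \left(-1749\right) \frac{1}{-422 - 1749} = \left(-870003 + 21442 \cdot 7\right) + 2 \left(-1749\right) \frac{1}{-2171} = \left(-870003 + 150094\right) + 2 \left(-1749\right) \left(- \frac{1}{2171}\right) = -719909 + \frac{3498}{2171} = - \frac{1562918941}{2171}$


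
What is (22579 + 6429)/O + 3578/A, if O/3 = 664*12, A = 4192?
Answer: 3236407/1565712 ≈ 2.0671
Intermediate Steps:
O = 23904 (O = 3*(664*12) = 3*7968 = 23904)
(22579 + 6429)/O + 3578/A = (22579 + 6429)/23904 + 3578/4192 = 29008*(1/23904) + 3578*(1/4192) = 1813/1494 + 1789/2096 = 3236407/1565712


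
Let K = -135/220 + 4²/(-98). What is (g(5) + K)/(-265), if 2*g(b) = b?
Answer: -743/114268 ≈ -0.0065023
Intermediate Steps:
g(b) = b/2
K = -1675/2156 (K = -135*1/220 + 16*(-1/98) = -27/44 - 8/49 = -1675/2156 ≈ -0.77690)
(g(5) + K)/(-265) = ((½)*5 - 1675/2156)/(-265) = -(5/2 - 1675/2156)/265 = -1/265*3715/2156 = -743/114268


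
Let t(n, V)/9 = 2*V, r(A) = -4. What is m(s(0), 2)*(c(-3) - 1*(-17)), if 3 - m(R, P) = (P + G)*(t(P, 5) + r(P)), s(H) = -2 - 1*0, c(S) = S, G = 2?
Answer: -4774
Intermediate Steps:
t(n, V) = 18*V (t(n, V) = 9*(2*V) = 18*V)
s(H) = -2 (s(H) = -2 + 0 = -2)
m(R, P) = -169 - 86*P (m(R, P) = 3 - (P + 2)*(18*5 - 4) = 3 - (2 + P)*(90 - 4) = 3 - (2 + P)*86 = 3 - (172 + 86*P) = 3 + (-172 - 86*P) = -169 - 86*P)
m(s(0), 2)*(c(-3) - 1*(-17)) = (-169 - 86*2)*(-3 - 1*(-17)) = (-169 - 172)*(-3 + 17) = -341*14 = -4774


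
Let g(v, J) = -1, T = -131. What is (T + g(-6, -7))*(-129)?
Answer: 17028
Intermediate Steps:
(T + g(-6, -7))*(-129) = (-131 - 1)*(-129) = -132*(-129) = 17028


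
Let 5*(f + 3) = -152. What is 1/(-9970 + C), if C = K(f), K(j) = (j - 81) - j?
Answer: -1/10051 ≈ -9.9493e-5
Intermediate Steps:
f = -167/5 (f = -3 + (⅕)*(-152) = -3 - 152/5 = -167/5 ≈ -33.400)
K(j) = -81 (K(j) = (-81 + j) - j = -81)
C = -81
1/(-9970 + C) = 1/(-9970 - 81) = 1/(-10051) = -1/10051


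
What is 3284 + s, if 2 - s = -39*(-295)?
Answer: -8219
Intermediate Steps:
s = -11503 (s = 2 - (-39)*(-295) = 2 - 1*11505 = 2 - 11505 = -11503)
3284 + s = 3284 - 11503 = -8219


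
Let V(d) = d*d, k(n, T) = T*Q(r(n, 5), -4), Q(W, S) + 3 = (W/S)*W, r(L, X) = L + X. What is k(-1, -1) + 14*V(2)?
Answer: 63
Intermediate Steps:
Q(W, S) = -3 + W²/S (Q(W, S) = -3 + (W/S)*W = -3 + W²/S)
k(n, T) = T*(-3 - (5 + n)²/4) (k(n, T) = T*(-3 + (n + 5)²/(-4)) = T*(-3 - (5 + n)²/4))
V(d) = d²
k(-1, -1) + 14*V(2) = (¼)*(-1)*(-12 - (5 - 1)²) + 14*2² = (¼)*(-1)*(-12 - 1*4²) + 14*4 = (¼)*(-1)*(-12 - 1*16) + 56 = (¼)*(-1)*(-12 - 16) + 56 = (¼)*(-1)*(-28) + 56 = 7 + 56 = 63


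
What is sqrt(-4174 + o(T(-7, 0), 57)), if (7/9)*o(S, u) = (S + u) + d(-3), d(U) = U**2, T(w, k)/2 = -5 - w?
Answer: 2*I*sqrt(1021) ≈ 63.906*I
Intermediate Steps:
T(w, k) = -10 - 2*w (T(w, k) = 2*(-5 - w) = -10 - 2*w)
o(S, u) = 81/7 + 9*S/7 + 9*u/7 (o(S, u) = 9*((S + u) + (-3)**2)/7 = 9*((S + u) + 9)/7 = 9*(9 + S + u)/7 = 81/7 + 9*S/7 + 9*u/7)
sqrt(-4174 + o(T(-7, 0), 57)) = sqrt(-4174 + (81/7 + 9*(-10 - 2*(-7))/7 + (9/7)*57)) = sqrt(-4174 + (81/7 + 9*(-10 + 14)/7 + 513/7)) = sqrt(-4174 + (81/7 + (9/7)*4 + 513/7)) = sqrt(-4174 + (81/7 + 36/7 + 513/7)) = sqrt(-4174 + 90) = sqrt(-4084) = 2*I*sqrt(1021)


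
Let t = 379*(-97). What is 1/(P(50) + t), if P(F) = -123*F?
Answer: -1/42913 ≈ -2.3303e-5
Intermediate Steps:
t = -36763
1/(P(50) + t) = 1/(-123*50 - 36763) = 1/(-6150 - 36763) = 1/(-42913) = -1/42913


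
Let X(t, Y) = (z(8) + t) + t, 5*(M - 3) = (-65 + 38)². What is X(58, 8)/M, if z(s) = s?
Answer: ⅚ ≈ 0.83333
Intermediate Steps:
M = 744/5 (M = 3 + (-65 + 38)²/5 = 3 + (⅕)*(-27)² = 3 + (⅕)*729 = 3 + 729/5 = 744/5 ≈ 148.80)
X(t, Y) = 8 + 2*t (X(t, Y) = (8 + t) + t = 8 + 2*t)
X(58, 8)/M = (8 + 2*58)/(744/5) = (8 + 116)*(5/744) = 124*(5/744) = ⅚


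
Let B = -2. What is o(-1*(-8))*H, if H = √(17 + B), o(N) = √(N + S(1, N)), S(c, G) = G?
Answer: 4*√15 ≈ 15.492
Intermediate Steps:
o(N) = √2*√N (o(N) = √(N + N) = √(2*N) = √2*√N)
H = √15 (H = √(17 - 2) = √15 ≈ 3.8730)
o(-1*(-8))*H = (√2*√(-1*(-8)))*√15 = (√2*√8)*√15 = (√2*(2*√2))*√15 = 4*√15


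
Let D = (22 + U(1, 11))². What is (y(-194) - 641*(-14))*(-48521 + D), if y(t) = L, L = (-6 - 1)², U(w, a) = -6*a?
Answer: -420336455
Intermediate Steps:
L = 49 (L = (-7)² = 49)
y(t) = 49
D = 1936 (D = (22 - 6*11)² = (22 - 66)² = (-44)² = 1936)
(y(-194) - 641*(-14))*(-48521 + D) = (49 - 641*(-14))*(-48521 + 1936) = (49 + 8974)*(-46585) = 9023*(-46585) = -420336455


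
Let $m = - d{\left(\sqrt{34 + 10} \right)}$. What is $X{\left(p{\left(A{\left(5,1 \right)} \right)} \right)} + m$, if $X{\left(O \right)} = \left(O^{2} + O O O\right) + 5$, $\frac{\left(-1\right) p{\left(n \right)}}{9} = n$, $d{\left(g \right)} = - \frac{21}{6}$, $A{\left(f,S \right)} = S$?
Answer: $- \frac{1279}{2} \approx -639.5$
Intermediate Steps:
$d{\left(g \right)} = - \frac{7}{2}$ ($d{\left(g \right)} = \left(-21\right) \frac{1}{6} = - \frac{7}{2}$)
$p{\left(n \right)} = - 9 n$
$X{\left(O \right)} = 5 + O^{2} + O^{3}$ ($X{\left(O \right)} = \left(O^{2} + O^{2} O\right) + 5 = \left(O^{2} + O^{3}\right) + 5 = 5 + O^{2} + O^{3}$)
$m = \frac{7}{2}$ ($m = \left(-1\right) \left(- \frac{7}{2}\right) = \frac{7}{2} \approx 3.5$)
$X{\left(p{\left(A{\left(5,1 \right)} \right)} \right)} + m = \left(5 + \left(\left(-9\right) 1\right)^{2} + \left(\left(-9\right) 1\right)^{3}\right) + \frac{7}{2} = \left(5 + \left(-9\right)^{2} + \left(-9\right)^{3}\right) + \frac{7}{2} = \left(5 + 81 - 729\right) + \frac{7}{2} = -643 + \frac{7}{2} = - \frac{1279}{2}$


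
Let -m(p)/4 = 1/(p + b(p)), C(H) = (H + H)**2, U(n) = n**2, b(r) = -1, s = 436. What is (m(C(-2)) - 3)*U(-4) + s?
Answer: 5756/15 ≈ 383.73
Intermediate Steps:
C(H) = 4*H**2 (C(H) = (2*H)**2 = 4*H**2)
m(p) = -4/(-1 + p) (m(p) = -4/(p - 1) = -4/(-1 + p))
(m(C(-2)) - 3)*U(-4) + s = (-4/(-1 + 4*(-2)**2) - 3)*(-4)**2 + 436 = (-4/(-1 + 4*4) - 3)*16 + 436 = (-4/(-1 + 16) - 3)*16 + 436 = (-4/15 - 3)*16 + 436 = -49/15*16 + 436 = -784/15 + 436 = 5756/15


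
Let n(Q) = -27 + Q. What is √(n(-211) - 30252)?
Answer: I*√30490 ≈ 174.61*I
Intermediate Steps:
√(n(-211) - 30252) = √((-27 - 211) - 30252) = √(-238 - 30252) = √(-30490) = I*√30490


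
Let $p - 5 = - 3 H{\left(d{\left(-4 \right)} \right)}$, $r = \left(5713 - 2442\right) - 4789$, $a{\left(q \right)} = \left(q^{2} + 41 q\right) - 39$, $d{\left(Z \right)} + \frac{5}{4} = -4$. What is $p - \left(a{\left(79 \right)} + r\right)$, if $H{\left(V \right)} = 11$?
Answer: $-7951$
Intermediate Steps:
$d{\left(Z \right)} = - \frac{21}{4}$ ($d{\left(Z \right)} = - \frac{5}{4} - 4 = - \frac{21}{4}$)
$a{\left(q \right)} = -39 + q^{2} + 41 q$
$r = -1518$ ($r = 3271 - 4789 = -1518$)
$p = -28$ ($p = 5 - 33 = -28$)
$p - \left(a{\left(79 \right)} + r\right) = -28 - \left(\left(-39 + 79^{2} + 41 \cdot 79\right) - 1518\right) = -28 - \left(\left(-39 + 6241 + 3239\right) - 1518\right) = -28 - \left(9441 - 1518\right) = -28 - 7923 = -7951$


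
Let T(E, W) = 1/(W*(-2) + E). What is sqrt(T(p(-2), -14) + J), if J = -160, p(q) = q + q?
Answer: I*sqrt(23034)/12 ≈ 12.647*I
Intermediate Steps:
p(q) = 2*q
T(E, W) = 1/(E - 2*W) (T(E, W) = 1/(-2*W + E) = 1/(E - 2*W))
sqrt(T(p(-2), -14) + J) = sqrt(1/(2*(-2) - 2*(-14)) - 160) = sqrt(1/(-4 + 28) - 160) = sqrt(1/24 - 160) = sqrt(-3839/24) = I*sqrt(23034)/12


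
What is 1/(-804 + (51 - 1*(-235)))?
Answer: -1/518 ≈ -0.0019305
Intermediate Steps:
1/(-804 + (51 - 1*(-235))) = 1/(-804 + (51 + 235)) = 1/(-804 + 286) = 1/(-518) = -1/518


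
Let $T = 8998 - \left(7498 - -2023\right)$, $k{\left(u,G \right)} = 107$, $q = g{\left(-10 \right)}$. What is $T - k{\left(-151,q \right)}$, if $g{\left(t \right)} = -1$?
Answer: $-630$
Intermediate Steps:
$q = -1$
$T = -523$ ($T = 8998 - \left(7498 + 2023\right) = 8998 - 9521 = -523$)
$T - k{\left(-151,q \right)} = -523 - 107 = -630$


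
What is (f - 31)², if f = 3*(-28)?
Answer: 13225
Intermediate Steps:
f = -84
(f - 31)² = (-84 - 31)² = (-115)² = 13225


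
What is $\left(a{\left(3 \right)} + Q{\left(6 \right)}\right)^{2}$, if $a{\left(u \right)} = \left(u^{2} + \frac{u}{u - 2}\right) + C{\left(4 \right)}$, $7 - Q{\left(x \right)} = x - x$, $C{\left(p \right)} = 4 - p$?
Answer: $361$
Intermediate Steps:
$Q{\left(x \right)} = 7$ ($Q{\left(x \right)} = 7 - \left(x - x\right) = 7 - 0 = 7 + 0 = 7$)
$a{\left(u \right)} = u^{2} + \frac{u}{-2 + u}$ ($a{\left(u \right)} = \left(u^{2} + \frac{u}{u - 2}\right) + \left(4 - 4\right) = \left(u^{2} + \frac{u}{-2 + u}\right) + \left(4 - 4\right) = \left(u^{2} + \frac{u}{-2 + u}\right) + 0 = u^{2} + \frac{u}{-2 + u}$)
$\left(a{\left(3 \right)} + Q{\left(6 \right)}\right)^{2} = \left(\frac{3 \left(1 + 3^{2} - 6\right)}{-2 + 3} + 7\right)^{2} = \left(\frac{3 \left(1 + 9 - 6\right)}{1} + 7\right)^{2} = \left(3 \cdot 1 \cdot 4 + 7\right)^{2} = \left(12 + 7\right)^{2} = 19^{2} = 361$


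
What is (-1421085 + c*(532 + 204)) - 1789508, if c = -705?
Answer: -3729473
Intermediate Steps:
(-1421085 + c*(532 + 204)) - 1789508 = (-1421085 - 705*(532 + 204)) - 1789508 = (-1421085 - 705*736) - 1789508 = (-1421085 - 518880) - 1789508 = -1939965 - 1789508 = -3729473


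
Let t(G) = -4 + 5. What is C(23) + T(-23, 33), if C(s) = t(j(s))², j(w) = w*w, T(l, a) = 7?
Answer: 8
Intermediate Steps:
j(w) = w²
t(G) = 1
C(s) = 1 (C(s) = 1² = 1)
C(23) + T(-23, 33) = 1 + 7 = 8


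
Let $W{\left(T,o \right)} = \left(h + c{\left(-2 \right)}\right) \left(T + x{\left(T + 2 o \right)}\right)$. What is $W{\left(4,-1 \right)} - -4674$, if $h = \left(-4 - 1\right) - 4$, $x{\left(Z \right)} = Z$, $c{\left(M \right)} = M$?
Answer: $4608$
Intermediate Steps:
$h = -9$ ($h = -5 - 4 = -9$)
$W{\left(T,o \right)} = - 22 T - 22 o$ ($W{\left(T,o \right)} = \left(-9 - 2\right) \left(T + \left(T + 2 o\right)\right) = - 11 \left(2 T + 2 o\right) = - 22 T - 22 o$)
$W{\left(4,-1 \right)} - -4674 = \left(\left(-22\right) 4 - -22\right) - -4674 = \left(-88 + 22\right) + 4674 = -66 + 4674 = 4608$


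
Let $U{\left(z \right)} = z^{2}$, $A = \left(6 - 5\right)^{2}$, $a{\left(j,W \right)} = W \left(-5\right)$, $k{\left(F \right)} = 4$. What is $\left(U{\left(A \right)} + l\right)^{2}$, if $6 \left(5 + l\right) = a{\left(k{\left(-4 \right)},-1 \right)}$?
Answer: $\frac{361}{36} \approx 10.028$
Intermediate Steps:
$a{\left(j,W \right)} = - 5 W$
$A = 1$ ($A = 1^{2} = 1$)
$l = - \frac{25}{6}$ ($l = -5 + \frac{\left(-5\right) \left(-1\right)}{6} = -5 + \frac{1}{6} \cdot 5 = -5 + \frac{5}{6} = - \frac{25}{6} \approx -4.1667$)
$\left(U{\left(A \right)} + l\right)^{2} = \left(1^{2} - \frac{25}{6}\right)^{2} = \left(1 - \frac{25}{6}\right)^{2} = \left(- \frac{19}{6}\right)^{2} = \frac{361}{36}$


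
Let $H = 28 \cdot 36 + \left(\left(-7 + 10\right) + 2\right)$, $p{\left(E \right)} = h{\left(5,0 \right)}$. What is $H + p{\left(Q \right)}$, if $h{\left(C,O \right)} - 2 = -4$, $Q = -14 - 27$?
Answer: $1011$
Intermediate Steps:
$Q = -41$
$h{\left(C,O \right)} = -2$ ($h{\left(C,O \right)} = 2 - 4 = -2$)
$p{\left(E \right)} = -2$
$H = 1013$ ($H = 1008 + \left(3 + 2\right) = 1008 + 5 = 1013$)
$H + p{\left(Q \right)} = 1013 - 2 = 1011$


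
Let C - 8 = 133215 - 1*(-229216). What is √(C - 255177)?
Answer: 3*√11918 ≈ 327.51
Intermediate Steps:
C = 362439 (C = 8 + (133215 - 1*(-229216)) = 8 + (133215 + 229216) = 8 + 362431 = 362439)
√(C - 255177) = √(362439 - 255177) = √107262 = 3*√11918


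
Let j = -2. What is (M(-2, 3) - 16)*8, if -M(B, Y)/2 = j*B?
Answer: -192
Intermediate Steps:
M(B, Y) = 4*B (M(B, Y) = -(-4)*B = 4*B)
(M(-2, 3) - 16)*8 = (4*(-2) - 16)*8 = (-8 - 16)*8 = -24*8 = -192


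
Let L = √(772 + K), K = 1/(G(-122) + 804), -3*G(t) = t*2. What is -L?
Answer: -√340372210/664 ≈ -27.785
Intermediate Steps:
G(t) = -2*t/3 (G(t) = -t*2/3 = -2*t/3)
K = 3/2656 (K = 1/(-⅔*(-122) + 804) = 1/(244/3 + 804) = 1/(2656/3) = 3/2656 ≈ 0.0011295)
L = √340372210/664 (L = √(772 + 3/2656) = √(2050435/2656) = √340372210/664 ≈ 27.785)
-L = -√340372210/664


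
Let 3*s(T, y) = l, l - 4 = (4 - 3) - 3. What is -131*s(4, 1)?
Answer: -262/3 ≈ -87.333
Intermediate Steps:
l = 2 (l = 4 + ((4 - 3) - 3) = 4 + (1 - 3) = 4 - 2 = 2)
s(T, y) = ⅔ (s(T, y) = (⅓)*2 = ⅔)
-131*s(4, 1) = -131*⅔ = -262/3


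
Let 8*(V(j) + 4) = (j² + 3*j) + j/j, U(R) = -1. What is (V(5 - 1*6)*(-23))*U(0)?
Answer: -759/8 ≈ -94.875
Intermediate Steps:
V(j) = -31/8 + j²/8 + 3*j/8 (V(j) = -4 + ((j² + 3*j) + j/j)/8 = -4 + ((j² + 3*j) + 1)/8 = -4 + (1 + j² + 3*j)/8 = -4 + (⅛ + j²/8 + 3*j/8) = -31/8 + j²/8 + 3*j/8)
(V(5 - 1*6)*(-23))*U(0) = ((-31/8 + (5 - 1*6)²/8 + 3*(5 - 1*6)/8)*(-23))*(-1) = ((-31/8 + (5 - 6)²/8 + 3*(5 - 6)/8)*(-23))*(-1) = ((-31/8 + (⅛)*(-1)² + (3/8)*(-1))*(-23))*(-1) = ((-31/8 + (⅛)*1 - 3/8)*(-23))*(-1) = ((-31/8 + ⅛ - 3/8)*(-23))*(-1) = -33/8*(-23)*(-1) = (759/8)*(-1) = -759/8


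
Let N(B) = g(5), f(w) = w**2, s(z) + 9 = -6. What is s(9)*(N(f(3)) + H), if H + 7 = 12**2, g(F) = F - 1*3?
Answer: -2085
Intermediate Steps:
s(z) = -15 (s(z) = -9 - 6 = -15)
g(F) = -3 + F (g(F) = F - 3 = -3 + F)
N(B) = 2 (N(B) = -3 + 5 = 2)
H = 137 (H = -7 + 12**2 = -7 + 144 = 137)
s(9)*(N(f(3)) + H) = -15*(2 + 137) = -15*139 = -2085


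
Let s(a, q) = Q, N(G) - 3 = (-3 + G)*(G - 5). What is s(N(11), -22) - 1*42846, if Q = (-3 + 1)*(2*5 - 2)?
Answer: -42862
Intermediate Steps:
N(G) = 3 + (-5 + G)*(-3 + G) (N(G) = 3 + (-3 + G)*(G - 5) = 3 + (-3 + G)*(-5 + G) = 3 + (-5 + G)*(-3 + G))
Q = -16 (Q = -2*(10 - 2) = -2*8 = -16)
s(a, q) = -16
s(N(11), -22) - 1*42846 = -16 - 1*42846 = -16 - 42846 = -42862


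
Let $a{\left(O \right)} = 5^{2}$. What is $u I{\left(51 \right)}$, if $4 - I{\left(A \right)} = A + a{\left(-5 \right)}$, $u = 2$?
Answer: $-144$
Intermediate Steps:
$a{\left(O \right)} = 25$
$I{\left(A \right)} = -21 - A$ ($I{\left(A \right)} = 4 - \left(A + 25\right) = 4 - \left(25 + A\right) = -21 - A$)
$u I{\left(51 \right)} = 2 \left(-21 - 51\right) = 2 \left(-72\right) = -144$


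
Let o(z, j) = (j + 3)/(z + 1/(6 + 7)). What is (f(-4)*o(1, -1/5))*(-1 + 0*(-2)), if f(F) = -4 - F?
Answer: 0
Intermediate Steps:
o(z, j) = (3 + j)/(1/13 + z) (o(z, j) = (3 + j)/(z + 1/13) = (3 + j)/(1/13 + z))
(f(-4)*o(1, -1/5))*(-1 + 0*(-2)) = ((-4 - 1*(-4))*(13*(3 - 1/5)/(1 + 13*1)))*(-1 + 0*(-2)) = ((-4 + 4)*(13*(3 - 1*⅕)/(1 + 13)))*(-1 + 0) = (0*(13*(3 - ⅕)/14))*(-1) = (0*(13*(1/14)*(14/5)))*(-1) = (0*(13/5))*(-1) = 0*(-1) = 0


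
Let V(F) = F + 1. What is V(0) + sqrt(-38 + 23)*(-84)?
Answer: 1 - 84*I*sqrt(15) ≈ 1.0 - 325.33*I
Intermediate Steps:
V(F) = 1 + F
V(0) + sqrt(-38 + 23)*(-84) = (1 + 0) + sqrt(-38 + 23)*(-84) = 1 + sqrt(-15)*(-84) = 1 + (I*sqrt(15))*(-84) = 1 - 84*I*sqrt(15)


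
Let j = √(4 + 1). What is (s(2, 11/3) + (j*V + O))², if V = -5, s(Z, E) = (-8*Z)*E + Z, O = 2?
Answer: 28021/9 + 1640*√5/3 ≈ 4335.8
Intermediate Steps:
s(Z, E) = Z - 8*E*Z (s(Z, E) = -8*E*Z + Z = Z - 8*E*Z)
j = √5 ≈ 2.2361
(s(2, 11/3) + (j*V + O))² = (2*(1 - 88/3) + (√5*(-5) + 2))² = (2*(1 - 88/3) + (-5*√5 + 2))² = (2*(1 - 8*11/3) + (2 - 5*√5))² = (2*(1 - 88/3) + (2 - 5*√5))² = (2*(-85/3) + (2 - 5*√5))² = (-170/3 + (2 - 5*√5))² = (-164/3 - 5*√5)²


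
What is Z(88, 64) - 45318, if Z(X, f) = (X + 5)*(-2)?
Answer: -45504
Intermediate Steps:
Z(X, f) = -10 - 2*X (Z(X, f) = (5 + X)*(-2) = -10 - 2*X)
Z(88, 64) - 45318 = (-10 - 2*88) - 45318 = (-10 - 176) - 45318 = -186 - 45318 = -45504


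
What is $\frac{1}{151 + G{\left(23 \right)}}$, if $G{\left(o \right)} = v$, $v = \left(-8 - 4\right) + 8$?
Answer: $\frac{1}{147} \approx 0.0068027$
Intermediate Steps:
$v = -4$ ($v = -12 + 8 = -4$)
$G{\left(o \right)} = -4$
$\frac{1}{151 + G{\left(23 \right)}} = \frac{1}{151 - 4} = \frac{1}{147}$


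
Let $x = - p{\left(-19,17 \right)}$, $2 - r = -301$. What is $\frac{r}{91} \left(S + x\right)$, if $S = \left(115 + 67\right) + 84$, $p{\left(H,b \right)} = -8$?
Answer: $\frac{83022}{91} \approx 912.33$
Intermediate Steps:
$r = 303$ ($r = 2 - -301 = 2 + 301 = 303$)
$S = 266$ ($S = 182 + 84 = 266$)
$x = 8$ ($x = \left(-1\right) \left(-8\right) = 8$)
$\frac{r}{91} \left(S + x\right) = \frac{303}{91} \left(266 + 8\right) = 303 \cdot \frac{1}{91} \cdot 274 = \frac{303}{91} \cdot 274 = \frac{83022}{91}$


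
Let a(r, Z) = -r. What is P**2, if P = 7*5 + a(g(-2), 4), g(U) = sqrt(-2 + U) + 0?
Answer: 1221 - 140*I ≈ 1221.0 - 140.0*I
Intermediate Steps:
g(U) = sqrt(-2 + U)
P = 35 - 2*I (P = 7*5 - sqrt(-2 - 2) = 35 - sqrt(-4) = 35 - 2*I ≈ 35.0 - 2.0*I)
P**2 = (35 - 2*I)**2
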